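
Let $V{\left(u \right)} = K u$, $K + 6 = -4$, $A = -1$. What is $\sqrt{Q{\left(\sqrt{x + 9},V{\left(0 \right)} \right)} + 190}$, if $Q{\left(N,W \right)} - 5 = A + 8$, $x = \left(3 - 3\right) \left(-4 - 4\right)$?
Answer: $\sqrt{202} \approx 14.213$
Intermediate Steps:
$x = 0$ ($x = 0 \left(-8\right) = 0$)
$K = -10$ ($K = -6 - 4 = -10$)
$V{\left(u \right)} = - 10 u$
$Q{\left(N,W \right)} = 12$ ($Q{\left(N,W \right)} = 5 + \left(-1 + 8\right) = 5 + 7 = 12$)
$\sqrt{Q{\left(\sqrt{x + 9},V{\left(0 \right)} \right)} + 190} = \sqrt{12 + 190} = \sqrt{202}$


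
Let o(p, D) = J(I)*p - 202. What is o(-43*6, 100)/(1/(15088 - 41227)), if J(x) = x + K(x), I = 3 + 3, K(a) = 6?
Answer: 86206422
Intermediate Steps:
I = 6
J(x) = 6 + x (J(x) = x + 6 = 6 + x)
o(p, D) = -202 + 12*p (o(p, D) = (6 + 6)*p - 202 = 12*p - 202 = -202 + 12*p)
o(-43*6, 100)/(1/(15088 - 41227)) = (-202 + 12*(-43*6))/(1/(15088 - 41227)) = (-202 + 12*(-258))/(1/(-26139)) = (-202 - 3096)/(-1/26139) = -3298*(-26139) = 86206422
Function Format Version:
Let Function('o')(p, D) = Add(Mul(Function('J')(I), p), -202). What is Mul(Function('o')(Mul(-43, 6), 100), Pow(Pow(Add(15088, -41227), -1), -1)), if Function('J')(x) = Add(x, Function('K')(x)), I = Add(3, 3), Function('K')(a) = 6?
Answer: 86206422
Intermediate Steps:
I = 6
Function('J')(x) = Add(6, x) (Function('J')(x) = Add(x, 6) = Add(6, x))
Function('o')(p, D) = Add(-202, Mul(12, p)) (Function('o')(p, D) = Add(Mul(Add(6, 6), p), -202) = Add(Mul(12, p), -202) = Add(-202, Mul(12, p)))
Mul(Function('o')(Mul(-43, 6), 100), Pow(Pow(Add(15088, -41227), -1), -1)) = Mul(Add(-202, Mul(12, Mul(-43, 6))), Pow(Pow(Add(15088, -41227), -1), -1)) = Mul(Add(-202, Mul(12, -258)), Pow(Pow(-26139, -1), -1)) = Mul(Add(-202, -3096), Pow(Rational(-1, 26139), -1)) = Mul(-3298, -26139) = 86206422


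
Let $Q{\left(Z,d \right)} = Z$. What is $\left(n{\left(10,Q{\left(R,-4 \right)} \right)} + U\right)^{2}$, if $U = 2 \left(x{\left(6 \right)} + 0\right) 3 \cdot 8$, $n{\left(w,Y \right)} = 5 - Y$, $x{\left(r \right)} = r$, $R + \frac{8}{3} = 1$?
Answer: $\frac{781456}{9} \approx 86829.0$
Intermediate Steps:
$R = - \frac{5}{3}$ ($R = - \frac{8}{3} + 1 = - \frac{5}{3} \approx -1.6667$)
$U = 288$ ($U = 2 \left(6 + 0\right) 3 \cdot 8 = 2 \cdot 6 \cdot 3 \cdot 8 = 2 \cdot 18 \cdot 8 = 36 \cdot 8 = 288$)
$\left(n{\left(10,Q{\left(R,-4 \right)} \right)} + U\right)^{2} = \left(\left(5 - - \frac{5}{3}\right) + 288\right)^{2} = \left(\left(5 + \frac{5}{3}\right) + 288\right)^{2} = \left(\frac{20}{3} + 288\right)^{2} = \left(\frac{884}{3}\right)^{2} = \frac{781456}{9}$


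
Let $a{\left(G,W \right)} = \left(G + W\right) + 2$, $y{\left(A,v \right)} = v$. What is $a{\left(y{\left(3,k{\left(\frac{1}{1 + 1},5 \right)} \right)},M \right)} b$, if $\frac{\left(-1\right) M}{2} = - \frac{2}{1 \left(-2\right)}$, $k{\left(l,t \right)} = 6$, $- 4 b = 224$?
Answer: $-336$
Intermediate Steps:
$b = -56$ ($b = \left(- \frac{1}{4}\right) 224 = -56$)
$M = -2$ ($M = - 2 \left(- \frac{2}{1 \left(-2\right)}\right) = - 2 \left(- \frac{2}{-2}\right) = - 2 \left(\left(-2\right) \left(- \frac{1}{2}\right)\right) = \left(-2\right) 1 = -2$)
$a{\left(G,W \right)} = 2 + G + W$
$a{\left(y{\left(3,k{\left(\frac{1}{1 + 1},5 \right)} \right)},M \right)} b = \left(2 + 6 - 2\right) \left(-56\right) = 6 \left(-56\right) = -336$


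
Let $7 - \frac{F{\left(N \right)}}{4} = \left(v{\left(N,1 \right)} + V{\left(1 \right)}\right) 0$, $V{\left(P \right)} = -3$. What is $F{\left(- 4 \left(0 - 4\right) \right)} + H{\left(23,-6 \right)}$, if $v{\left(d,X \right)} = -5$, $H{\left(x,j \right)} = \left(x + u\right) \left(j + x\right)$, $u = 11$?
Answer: $606$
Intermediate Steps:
$H{\left(x,j \right)} = \left(11 + x\right) \left(j + x\right)$ ($H{\left(x,j \right)} = \left(x + 11\right) \left(j + x\right) = \left(11 + x\right) \left(j + x\right)$)
$F{\left(N \right)} = 28$ ($F{\left(N \right)} = 28 - 4 \left(-5 - 3\right) 0 = 28 - 4 \left(\left(-8\right) 0\right) = 28 - 0 = 28 + 0 = 28$)
$F{\left(- 4 \left(0 - 4\right) \right)} + H{\left(23,-6 \right)} = 28 + \left(23^{2} + 11 \left(-6\right) + 11 \cdot 23 - 138\right) = 28 + \left(529 - 66 + 253 - 138\right) = 28 + 578 = 606$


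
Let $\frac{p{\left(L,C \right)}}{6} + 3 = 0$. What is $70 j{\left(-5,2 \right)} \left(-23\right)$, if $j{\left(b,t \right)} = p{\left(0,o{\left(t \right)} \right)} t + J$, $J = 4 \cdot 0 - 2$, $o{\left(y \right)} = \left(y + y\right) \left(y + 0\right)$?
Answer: $61180$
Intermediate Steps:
$o{\left(y \right)} = 2 y^{2}$ ($o{\left(y \right)} = 2 y y = 2 y^{2}$)
$J = -2$ ($J = 0 - 2 = -2$)
$p{\left(L,C \right)} = -18$ ($p{\left(L,C \right)} = -18 + 6 \cdot 0 = -18 + 0 = -18$)
$j{\left(b,t \right)} = -2 - 18 t$ ($j{\left(b,t \right)} = - 18 t - 2 = -2 - 18 t$)
$70 j{\left(-5,2 \right)} \left(-23\right) = 70 \left(-2 - 36\right) \left(-23\right) = 70 \left(-38\right) \left(-23\right) = \left(-2660\right) \left(-23\right) = 61180$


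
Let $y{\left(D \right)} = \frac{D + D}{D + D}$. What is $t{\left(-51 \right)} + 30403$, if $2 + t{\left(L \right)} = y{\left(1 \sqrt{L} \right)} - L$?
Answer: $30453$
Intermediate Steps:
$y{\left(D \right)} = 1$ ($y{\left(D \right)} = \frac{2 D}{2 D} = 2 D \frac{1}{2 D} = 1$)
$t{\left(L \right)} = -1 - L$ ($t{\left(L \right)} = -2 - \left(-1 + L\right) = -1 - L$)
$t{\left(-51 \right)} + 30403 = \left(-1 - -51\right) + 30403 = \left(-1 + 51\right) + 30403 = 50 + 30403 = 30453$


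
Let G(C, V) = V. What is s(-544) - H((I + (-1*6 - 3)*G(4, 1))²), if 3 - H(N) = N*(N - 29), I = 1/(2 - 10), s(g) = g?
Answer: 16267105/4096 ≈ 3971.5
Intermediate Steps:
I = -⅛ (I = 1/(-8) = -⅛ ≈ -0.12500)
H(N) = 3 - N*(-29 + N) (H(N) = 3 - N*(N - 29) = 3 - N*(-29 + N))
s(-544) - H((I + (-1*6 - 3)*G(4, 1))²) = -544 - (3 - ((-⅛ + (-1*6 - 3)*1)²)² + 29*(-⅛ + (-1*6 - 3)*1)²) = -544 - (3 - ((-⅛ + (-6 - 3)*1)²)² + 29*(-⅛ + (-6 - 3)*1)²) = -544 - (3 - ((-⅛ - 9*1)²)² + 29*(-⅛ - 9*1)²) = -544 - (3 - ((-⅛ - 9)²)² + 29*(-⅛ - 9)²) = -544 - (3 - ((-73/8)²)² + 29*(-73/8)²) = -544 - (3 - (5329/64)² + 29*(5329/64)) = -544 - (3 - 1*28398241/4096 + 154541/64) = -544 - (3 - 28398241/4096 + 154541/64) = -544 - 1*(-18495329/4096) = -544 + 18495329/4096 = 16267105/4096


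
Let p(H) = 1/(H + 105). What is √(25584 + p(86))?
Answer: √933330095/191 ≈ 159.95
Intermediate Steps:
p(H) = 1/(105 + H)
√(25584 + p(86)) = √(25584 + 1/(105 + 86)) = √(25584 + 1/191) = √(4886545/191) = √933330095/191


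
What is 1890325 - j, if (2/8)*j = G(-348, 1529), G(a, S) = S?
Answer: 1884209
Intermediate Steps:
j = 6116 (j = 4*1529 = 6116)
1890325 - j = 1890325 - 1*6116 = 1890325 - 6116 = 1884209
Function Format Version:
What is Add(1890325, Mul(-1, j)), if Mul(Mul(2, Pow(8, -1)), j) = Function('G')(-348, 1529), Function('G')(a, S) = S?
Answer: 1884209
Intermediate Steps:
j = 6116 (j = Mul(4, 1529) = 6116)
Add(1890325, Mul(-1, j)) = Add(1890325, Mul(-1, 6116)) = Add(1890325, -6116) = 1884209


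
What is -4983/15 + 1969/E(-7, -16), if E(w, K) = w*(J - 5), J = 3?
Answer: -13409/70 ≈ -191.56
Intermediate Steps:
E(w, K) = -2*w (E(w, K) = w*(3 - 5) = w*(-2) = -2*w)
-4983/15 + 1969/E(-7, -16) = -4983/15 + 1969/((-2*(-7))) = -4983*1/15 + 1969/14 = -1661/5 + 1969*(1/14) = -1661/5 + 1969/14 = -13409/70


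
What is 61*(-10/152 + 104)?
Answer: 481839/76 ≈ 6340.0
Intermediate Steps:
61*(-10/152 + 104) = 61*(-10*1/152 + 104) = 61*(-5/76 + 104) = 61*(7899/76) = 481839/76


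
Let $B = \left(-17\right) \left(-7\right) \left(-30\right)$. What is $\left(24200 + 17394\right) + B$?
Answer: $38024$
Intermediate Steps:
$B = -3570$ ($B = 119 \left(-30\right) = -3570$)
$\left(24200 + 17394\right) + B = \left(24200 + 17394\right) - 3570 = 41594 - 3570 = 38024$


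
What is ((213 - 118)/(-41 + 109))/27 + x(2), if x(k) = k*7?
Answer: 25799/1836 ≈ 14.052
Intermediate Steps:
x(k) = 7*k
((213 - 118)/(-41 + 109))/27 + x(2) = ((213 - 118)/(-41 + 109))/27 + 7*2 = (95/68)*(1/27) + 14 = 95/1836 + 14 = 25799/1836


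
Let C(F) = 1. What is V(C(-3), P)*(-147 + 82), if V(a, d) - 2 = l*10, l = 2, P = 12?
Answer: -1430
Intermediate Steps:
V(a, d) = 22 (V(a, d) = 2 + 2*10 = 2 + 20 = 22)
V(C(-3), P)*(-147 + 82) = 22*(-147 + 82) = 22*(-65) = -1430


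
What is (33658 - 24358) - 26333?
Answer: -17033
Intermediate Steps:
(33658 - 24358) - 26333 = 9300 - 26333 = -17033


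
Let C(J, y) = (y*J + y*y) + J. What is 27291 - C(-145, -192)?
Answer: -37268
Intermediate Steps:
C(J, y) = J + y² + J*y (C(J, y) = (J*y + y²) + J = (y² + J*y) + J = J + y² + J*y)
27291 - C(-145, -192) = 27291 - (-145 + (-192)² - 145*(-192)) = 27291 - (-145 + 36864 + 27840) = 27291 - 1*64559 = 27291 - 64559 = -37268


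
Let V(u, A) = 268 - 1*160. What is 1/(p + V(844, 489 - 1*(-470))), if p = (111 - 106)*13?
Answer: 1/173 ≈ 0.0057803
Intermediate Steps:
V(u, A) = 108 (V(u, A) = 268 - 160 = 108)
p = 65 (p = 5*13 = 65)
1/(p + V(844, 489 - 1*(-470))) = 1/(65 + 108) = 1/173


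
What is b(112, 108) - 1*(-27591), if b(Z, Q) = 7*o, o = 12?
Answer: 27675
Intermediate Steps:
b(Z, Q) = 84 (b(Z, Q) = 7*12 = 84)
b(112, 108) - 1*(-27591) = 84 - 1*(-27591) = 84 + 27591 = 27675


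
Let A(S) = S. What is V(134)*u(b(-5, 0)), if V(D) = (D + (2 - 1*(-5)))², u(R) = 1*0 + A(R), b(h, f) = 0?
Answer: 0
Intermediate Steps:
u(R) = R (u(R) = 1*0 + R = 0 + R = R)
V(D) = (7 + D)² (V(D) = (D + (2 + 5))² = (D + 7)² = (7 + D)²)
V(134)*u(b(-5, 0)) = (7 + 134)²*0 = 141²*0 = 19881*0 = 0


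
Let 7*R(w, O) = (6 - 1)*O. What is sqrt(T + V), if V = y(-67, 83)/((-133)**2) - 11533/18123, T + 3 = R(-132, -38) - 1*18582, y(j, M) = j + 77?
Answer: 2*I*sqrt(551719843601046)/344337 ≈ 136.43*I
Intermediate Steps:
R(w, O) = 5*O/7 (R(w, O) = ((6 - 1)*O)/7 = (5*O)/7 = 5*O/7)
y(j, M) = 77 + j
T = -130285/7 (T = -3 + ((5/7)*(-38) - 1*18582) = -3 + (-190/7 - 18582) = -3 - 130264/7 = -130285/7 ≈ -18612.)
V = -29118001/45796821 (V = (77 - 67)/((-133)**2) - 11533/18123 = 10/17689 - 11533*1/18123 = 10*(1/17689) - 11533/18123 = 10/17689 - 11533/18123 = -29118001/45796821 ≈ -0.63581)
sqrt(T + V) = sqrt(-130285/7 - 29118001/45796821) = sqrt(-852406092856/45796821) = 2*I*sqrt(551719843601046)/344337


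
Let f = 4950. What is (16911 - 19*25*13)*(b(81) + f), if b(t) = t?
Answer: 54012816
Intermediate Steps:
(16911 - 19*25*13)*(b(81) + f) = (16911 - 19*25*13)*(81 + 4950) = (16911 - 475*13)*5031 = (16911 - 6175)*5031 = 10736*5031 = 54012816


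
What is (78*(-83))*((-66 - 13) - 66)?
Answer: 938730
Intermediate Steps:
(78*(-83))*((-66 - 13) - 66) = -6474*(-79 - 66) = -6474*(-145) = 938730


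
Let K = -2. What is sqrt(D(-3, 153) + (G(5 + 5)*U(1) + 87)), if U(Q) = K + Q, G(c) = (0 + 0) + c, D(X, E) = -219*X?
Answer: sqrt(734) ≈ 27.092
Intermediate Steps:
G(c) = c (G(c) = 0 + c = c)
U(Q) = -2 + Q
sqrt(D(-3, 153) + (G(5 + 5)*U(1) + 87)) = sqrt(-219*(-3) + ((5 + 5)*(-2 + 1) + 87)) = sqrt(657 + (10*(-1) + 87)) = sqrt(657 + (-10 + 87)) = sqrt(657 + 77) = sqrt(734)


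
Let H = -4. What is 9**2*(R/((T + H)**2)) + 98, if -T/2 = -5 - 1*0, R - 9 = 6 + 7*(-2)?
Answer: 401/4 ≈ 100.25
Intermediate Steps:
R = 1 (R = 9 + (6 + 7*(-2)) = 9 + (6 - 14) = 9 - 8 = 1)
T = 10 (T = -2*(-5 - 1*0) = -2*(-5 + 0) = -2*(-5) = 10)
9**2*(R/((T + H)**2)) + 98 = 9**2*(1/(10 - 4)**2) + 98 = 81*(1/6**2) + 98 = 81*(1/36) + 98 = 9/4 + 98 = 401/4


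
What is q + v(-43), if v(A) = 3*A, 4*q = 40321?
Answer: 39805/4 ≈ 9951.3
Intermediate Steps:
q = 40321/4 (q = (1/4)*40321 = 40321/4 ≈ 10080.)
q + v(-43) = 40321/4 + 3*(-43) = 40321/4 - 129 = 39805/4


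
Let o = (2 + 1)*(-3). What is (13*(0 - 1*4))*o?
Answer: 468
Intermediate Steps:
o = -9 (o = 3*(-3) = -9)
(13*(0 - 1*4))*o = (13*(0 - 1*4))*(-9) = (13*(0 - 4))*(-9) = (13*(-4))*(-9) = -52*(-9) = 468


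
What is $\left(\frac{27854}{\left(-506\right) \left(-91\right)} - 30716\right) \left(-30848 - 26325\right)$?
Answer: $\frac{40430489610593}{23023} \approx 1.7561 \cdot 10^{9}$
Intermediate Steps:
$\left(\frac{27854}{\left(-506\right) \left(-91\right)} - 30716\right) \left(-30848 - 26325\right) = \left(\frac{27854}{46046} - 30716\right) \left(-30848 - 26325\right) = \left(27854 \cdot \frac{1}{46046} - 30716\right) \left(-57173\right) = \left(\frac{13927}{23023} - 30716\right) \left(-57173\right) = \left(- \frac{707160541}{23023}\right) \left(-57173\right) = \frac{40430489610593}{23023}$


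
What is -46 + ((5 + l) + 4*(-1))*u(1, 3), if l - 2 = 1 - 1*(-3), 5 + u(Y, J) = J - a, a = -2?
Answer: -46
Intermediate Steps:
u(Y, J) = -3 + J (u(Y, J) = -5 + (J - 1*(-2)) = -5 + (J + 2) = -5 + (2 + J) = -3 + J)
l = 6 (l = 2 + (1 - 1*(-3)) = 2 + (1 + 3) = 2 + 4 = 6)
-46 + ((5 + l) + 4*(-1))*u(1, 3) = -46 + ((5 + 6) + 4*(-1))*(-3 + 3) = -46 + (11 - 4)*0 = -46 + 7*0 = -46 + 0 = -46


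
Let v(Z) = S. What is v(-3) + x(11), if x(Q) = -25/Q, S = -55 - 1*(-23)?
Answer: -377/11 ≈ -34.273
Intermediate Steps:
S = -32 (S = -55 + 23 = -32)
v(Z) = -32
v(-3) + x(11) = -32 - 25/11 = -377/11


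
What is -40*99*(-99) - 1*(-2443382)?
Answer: 2835422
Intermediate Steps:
-40*99*(-99) - 1*(-2443382) = -3960*(-99) + 2443382 = 392040 + 2443382 = 2835422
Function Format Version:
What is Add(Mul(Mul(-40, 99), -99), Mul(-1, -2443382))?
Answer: 2835422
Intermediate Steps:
Add(Mul(Mul(-40, 99), -99), Mul(-1, -2443382)) = Add(Mul(-3960, -99), 2443382) = Add(392040, 2443382) = 2835422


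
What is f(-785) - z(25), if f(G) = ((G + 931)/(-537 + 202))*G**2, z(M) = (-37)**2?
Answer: -18085493/67 ≈ -2.6993e+5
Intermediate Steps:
z(M) = 1369
f(G) = G**2*(-931/335 - G/335) (f(G) = ((931 + G)/(-335))*G**2 = ((931 + G)*(-1/335))*G**2 = (-931/335 - G/335)*G**2 = G**2*(-931/335 - G/335))
f(-785) - z(25) = (1/335)*(-785)**2*(-931 - 1*(-785)) - 1*1369 = (1/335)*616225*(-931 + 785) - 1369 = (1/335)*616225*(-146) - 1369 = -17993770/67 - 1369 = -18085493/67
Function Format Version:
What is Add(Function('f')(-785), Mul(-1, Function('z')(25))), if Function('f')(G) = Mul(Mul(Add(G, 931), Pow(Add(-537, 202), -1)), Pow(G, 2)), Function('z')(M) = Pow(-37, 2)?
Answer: Rational(-18085493, 67) ≈ -2.6993e+5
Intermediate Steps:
Function('z')(M) = 1369
Function('f')(G) = Mul(Pow(G, 2), Add(Rational(-931, 335), Mul(Rational(-1, 335), G))) (Function('f')(G) = Mul(Mul(Add(931, G), Pow(-335, -1)), Pow(G, 2)) = Mul(Mul(Add(931, G), Rational(-1, 335)), Pow(G, 2)) = Mul(Add(Rational(-931, 335), Mul(Rational(-1, 335), G)), Pow(G, 2)) = Mul(Pow(G, 2), Add(Rational(-931, 335), Mul(Rational(-1, 335), G))))
Add(Function('f')(-785), Mul(-1, Function('z')(25))) = Add(Mul(Rational(1, 335), Pow(-785, 2), Add(-931, Mul(-1, -785))), Mul(-1, 1369)) = Add(Mul(Rational(1, 335), 616225, Add(-931, 785)), -1369) = Add(Mul(Rational(1, 335), 616225, -146), -1369) = Add(Rational(-17993770, 67), -1369) = Rational(-18085493, 67)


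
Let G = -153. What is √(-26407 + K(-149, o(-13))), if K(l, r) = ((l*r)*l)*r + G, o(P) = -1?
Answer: I*√4359 ≈ 66.023*I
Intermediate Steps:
K(l, r) = -153 + l²*r² (K(l, r) = ((l*r)*l)*r - 153 = (r*l²)*r - 153 = l²*r² - 153 = -153 + l²*r²)
√(-26407 + K(-149, o(-13))) = √(-26407 + (-153 + (-149)²*(-1)²)) = √(-26407 + (-153 + 22201*1)) = √(-26407 + (-153 + 22201)) = √(-26407 + 22048) = √(-4359) = I*√4359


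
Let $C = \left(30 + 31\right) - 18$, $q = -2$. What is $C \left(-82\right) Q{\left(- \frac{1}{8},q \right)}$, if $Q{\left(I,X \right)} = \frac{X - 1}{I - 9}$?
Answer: $- \frac{84624}{73} \approx -1159.2$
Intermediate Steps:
$C = 43$ ($C = 61 - 18 = 43$)
$Q{\left(I,X \right)} = \frac{-1 + X}{-9 + I}$
$C \left(-82\right) Q{\left(- \frac{1}{8},q \right)} = 43 \left(-82\right) \frac{-1 - 2}{-9 - \frac{1}{8}} = - 3526 \frac{1}{-9 - \frac{1}{8}} \left(-3\right) = - 3526 \frac{1}{- \frac{73}{8}} \left(-3\right) = - 3526 \left(\left(- \frac{8}{73}\right) \left(-3\right)\right) = \left(-3526\right) \frac{24}{73} = - \frac{84624}{73}$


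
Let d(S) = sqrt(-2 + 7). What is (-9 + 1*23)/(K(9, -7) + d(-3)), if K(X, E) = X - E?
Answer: 224/251 - 14*sqrt(5)/251 ≈ 0.76771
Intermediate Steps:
d(S) = sqrt(5)
(-9 + 1*23)/(K(9, -7) + d(-3)) = (-9 + 1*23)/((9 - 1*(-7)) + sqrt(5)) = (-9 + 23)/((9 + 7) + sqrt(5)) = 14/(16 + sqrt(5))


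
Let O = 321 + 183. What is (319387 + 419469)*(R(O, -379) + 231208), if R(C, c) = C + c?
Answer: 170921775048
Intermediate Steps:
O = 504
(319387 + 419469)*(R(O, -379) + 231208) = (319387 + 419469)*((504 - 379) + 231208) = 738856*(125 + 231208) = 738856*231333 = 170921775048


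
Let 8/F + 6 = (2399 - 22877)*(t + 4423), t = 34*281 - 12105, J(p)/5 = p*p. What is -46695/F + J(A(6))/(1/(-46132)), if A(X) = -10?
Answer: 894929992645/4 ≈ 2.2373e+11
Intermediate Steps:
J(p) = 5*p**2 (J(p) = 5*(p*p) = 5*p**2)
t = -2551 (t = 9554 - 12105 = -2551)
F = -4/19167411 (F = 8/(-6 + (2399 - 22877)*(-2551 + 4423)) = 8/(-6 - 20478*1872) = 8/(-6 - 38334816) = 8/(-38334822) = 8*(-1/38334822) = -4/19167411 ≈ -2.0869e-7)
-46695/F + J(A(6))/(1/(-46132)) = -46695/(-4/19167411) + (5*(-10)**2)/(1/(-46132)) = -46695*(-19167411/4) + (5*100)/(-1/46132) = 895022256645/4 + 500*(-46132) = 895022256645/4 - 23066000 = 894929992645/4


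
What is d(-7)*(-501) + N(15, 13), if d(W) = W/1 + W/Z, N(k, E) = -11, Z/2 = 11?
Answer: 80419/22 ≈ 3655.4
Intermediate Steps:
Z = 22 (Z = 2*11 = 22)
d(W) = 23*W/22 (d(W) = W/1 + W/22 = W*1 + W*(1/22) = W + W/22 = 23*W/22)
d(-7)*(-501) + N(15, 13) = ((23/22)*(-7))*(-501) - 11 = -161/22*(-501) - 11 = 80661/22 - 11 = 80419/22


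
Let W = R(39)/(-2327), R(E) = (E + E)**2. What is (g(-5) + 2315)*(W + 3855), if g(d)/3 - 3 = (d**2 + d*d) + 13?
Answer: 1732907001/179 ≈ 9.6810e+6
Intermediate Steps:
R(E) = 4*E**2 (R(E) = (2*E)**2 = 4*E**2)
W = -468/179 (W = (4*39**2)/(-2327) = (4*1521)*(-1/2327) = 6084*(-1/2327) = -468/179 ≈ -2.6145)
g(d) = 48 + 6*d**2 (g(d) = 9 + 3*((d**2 + d*d) + 13) = 9 + 3*((d**2 + d**2) + 13) = 9 + 3*(2*d**2 + 13) = 9 + 3*(13 + 2*d**2) = 9 + (39 + 6*d**2) = 48 + 6*d**2)
(g(-5) + 2315)*(W + 3855) = ((48 + 6*(-5)**2) + 2315)*(-468/179 + 3855) = ((48 + 6*25) + 2315)*(689577/179) = ((48 + 150) + 2315)*(689577/179) = (198 + 2315)*(689577/179) = 2513*(689577/179) = 1732907001/179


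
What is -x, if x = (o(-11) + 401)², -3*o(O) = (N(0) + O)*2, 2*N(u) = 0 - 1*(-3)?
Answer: -1493284/9 ≈ -1.6592e+5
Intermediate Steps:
N(u) = 3/2 (N(u) = (0 - 1*(-3))/2 = (0 + 3)/2 = (½)*3 = 3/2)
o(O) = -1 - 2*O/3 (o(O) = -(3/2 + O)*2/3 = -(3 + 2*O)/3 = -1 - 2*O/3)
x = 1493284/9 (x = ((-1 - ⅔*(-11)) + 401)² = ((-1 + 22/3) + 401)² = (19/3 + 401)² = (1222/3)² = 1493284/9 ≈ 1.6592e+5)
-x = -1*1493284/9 = -1493284/9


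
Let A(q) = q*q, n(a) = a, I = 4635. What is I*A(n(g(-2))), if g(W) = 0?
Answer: 0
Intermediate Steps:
A(q) = q²
I*A(n(g(-2))) = 4635*0² = 4635*0 = 0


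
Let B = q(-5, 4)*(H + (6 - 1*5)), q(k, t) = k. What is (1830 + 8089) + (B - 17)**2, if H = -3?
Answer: 9968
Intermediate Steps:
B = 10 (B = -5*(-3 + (6 - 1*5)) = -5*(-3 + (6 - 5)) = -5*(-3 + 1) = -5*(-2) = 10)
(1830 + 8089) + (B - 17)**2 = (1830 + 8089) + (10 - 17)**2 = 9919 + (-7)**2 = 9919 + 49 = 9968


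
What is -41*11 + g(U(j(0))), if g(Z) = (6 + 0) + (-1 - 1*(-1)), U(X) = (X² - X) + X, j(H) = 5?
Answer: -445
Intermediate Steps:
U(X) = X²
g(Z) = 6 (g(Z) = 6 + (-1 + 1) = 6 + 0 = 6)
-41*11 + g(U(j(0))) = -41*11 + 6 = -451 + 6 = -445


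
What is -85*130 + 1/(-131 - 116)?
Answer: -2729351/247 ≈ -11050.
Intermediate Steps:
-85*130 + 1/(-131 - 116) = -11050 + 1/(-247) = -11050 - 1/247 = -2729351/247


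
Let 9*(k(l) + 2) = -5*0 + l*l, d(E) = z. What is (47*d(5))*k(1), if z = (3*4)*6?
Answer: -6392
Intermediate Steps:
z = 72 (z = 12*6 = 72)
d(E) = 72
k(l) = -2 + l**2/9 (k(l) = -2 + (-5*0 + l*l)/9 = -2 + (0 + l**2)/9 = -2 + l**2/9)
(47*d(5))*k(1) = (47*72)*(-2 + (1/9)*1**2) = 3384*(-2 + (1/9)*1) = 3384*(-2 + 1/9) = 3384*(-17/9) = -6392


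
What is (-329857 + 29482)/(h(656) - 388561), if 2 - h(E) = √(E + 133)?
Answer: 116713409625/150978095692 - 300375*√789/150978095692 ≈ 0.77299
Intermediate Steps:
h(E) = 2 - √(133 + E) (h(E) = 2 - √(E + 133) = 2 - √(133 + E))
(-329857 + 29482)/(h(656) - 388561) = (-329857 + 29482)/((2 - √(133 + 656)) - 388561) = -300375/((2 - √789) - 388561) = -300375/(-388559 - √789)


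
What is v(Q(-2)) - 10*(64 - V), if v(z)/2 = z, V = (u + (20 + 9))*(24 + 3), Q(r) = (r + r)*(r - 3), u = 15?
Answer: 11280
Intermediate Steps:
Q(r) = 2*r*(-3 + r) (Q(r) = (2*r)*(-3 + r) = 2*r*(-3 + r))
V = 1188 (V = (15 + (20 + 9))*(24 + 3) = (15 + 29)*27 = 44*27 = 1188)
v(z) = 2*z
v(Q(-2)) - 10*(64 - V) = 2*(2*(-2)*(-3 - 2)) - 10*(64 - 1*1188) = 2*(2*(-2)*(-5)) - 10*(64 - 1188) = 2*20 - 10*(-1124) = 40 + 11240 = 11280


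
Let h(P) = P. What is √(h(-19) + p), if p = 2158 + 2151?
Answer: √4290 ≈ 65.498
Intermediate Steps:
p = 4309
√(h(-19) + p) = √(-19 + 4309) = √4290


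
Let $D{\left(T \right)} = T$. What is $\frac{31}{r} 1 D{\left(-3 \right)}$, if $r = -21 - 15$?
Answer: $\frac{31}{12} \approx 2.5833$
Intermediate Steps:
$r = -36$ ($r = -21 - 15 = -36$)
$\frac{31}{r} 1 D{\left(-3 \right)} = \frac{31}{-36} \cdot 1 \left(-3\right) = 31 \left(- \frac{1}{36}\right) 1 \left(-3\right) = \left(- \frac{31}{36}\right) 1 \left(-3\right) = \left(- \frac{31}{36}\right) \left(-3\right) = \frac{31}{12}$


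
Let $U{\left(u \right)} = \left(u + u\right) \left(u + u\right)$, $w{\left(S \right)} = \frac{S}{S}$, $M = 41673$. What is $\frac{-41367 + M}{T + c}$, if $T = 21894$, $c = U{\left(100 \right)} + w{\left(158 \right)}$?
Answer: $\frac{306}{61895} \approx 0.0049439$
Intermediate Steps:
$w{\left(S \right)} = 1$
$U{\left(u \right)} = 4 u^{2}$ ($U{\left(u \right)} = 2 u 2 u = 4 u^{2}$)
$c = 40001$ ($c = 4 \cdot 100^{2} + 1 = 4 \cdot 10000 + 1 = 40000 + 1 = 40001$)
$\frac{-41367 + M}{T + c} = \frac{-41367 + 41673}{21894 + 40001} = \frac{306}{61895}$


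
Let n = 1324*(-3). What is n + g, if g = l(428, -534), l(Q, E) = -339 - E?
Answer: -3777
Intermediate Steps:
n = -3972
g = 195 (g = -339 - 1*(-534) = -339 + 534 = 195)
n + g = -3972 + 195 = -3777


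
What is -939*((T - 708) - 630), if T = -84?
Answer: 1335258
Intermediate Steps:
-939*((T - 708) - 630) = -939*((-84 - 708) - 630) = -939*(-792 - 630) = -939*(-1422) = 1335258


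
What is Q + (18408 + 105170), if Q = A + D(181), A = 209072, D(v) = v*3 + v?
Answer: 333374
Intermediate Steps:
D(v) = 4*v (D(v) = 3*v + v = 4*v)
Q = 209796 (Q = 209072 + 4*181 = 209072 + 724 = 209796)
Q + (18408 + 105170) = 209796 + (18408 + 105170) = 209796 + 123578 = 333374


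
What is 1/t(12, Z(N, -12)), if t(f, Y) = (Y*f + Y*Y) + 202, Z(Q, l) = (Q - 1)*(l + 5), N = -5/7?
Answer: 1/490 ≈ 0.0020408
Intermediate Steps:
N = -5/7 (N = -5*⅐ = -5/7 ≈ -0.71429)
Z(Q, l) = (-1 + Q)*(5 + l)
t(f, Y) = 202 + Y² + Y*f (t(f, Y) = (Y*f + Y²) + 202 = (Y² + Y*f) + 202 = 202 + Y² + Y*f)
1/t(12, Z(N, -12)) = 1/(202 + (-5 - 1*(-12) + 5*(-5/7) - 5/7*(-12))² + (-5 - 1*(-12) + 5*(-5/7) - 5/7*(-12))*12) = 1/(202 + (-5 + 12 - 25/7 + 60/7)² + (-5 + 12 - 25/7 + 60/7)*12) = 1/(202 + 12² + 12*12) = 1/(202 + 144 + 144) = 1/490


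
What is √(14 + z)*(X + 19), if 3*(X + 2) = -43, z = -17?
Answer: 8*I*√3/3 ≈ 4.6188*I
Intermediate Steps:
X = -49/3 (X = -2 + (⅓)*(-43) = -2 - 43/3 = -49/3 ≈ -16.333)
√(14 + z)*(X + 19) = √(14 - 17)*(-49/3 + 19) = √(-3)*(8/3) = (I*√3)*(8/3) = 8*I*√3/3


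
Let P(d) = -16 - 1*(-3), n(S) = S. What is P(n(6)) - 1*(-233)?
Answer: 220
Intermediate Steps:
P(d) = -13 (P(d) = -16 + 3 = -13)
P(n(6)) - 1*(-233) = -13 - 1*(-233) = -13 + 233 = 220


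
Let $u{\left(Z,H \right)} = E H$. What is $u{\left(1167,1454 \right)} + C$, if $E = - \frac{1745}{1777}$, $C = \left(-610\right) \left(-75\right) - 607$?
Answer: $\frac{77681881}{1777} \approx 43715.0$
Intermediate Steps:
$C = 45143$ ($C = 45750 - 607 = 45143$)
$E = - \frac{1745}{1777}$ ($E = \left(-1745\right) \frac{1}{1777} = - \frac{1745}{1777} \approx -0.98199$)
$u{\left(Z,H \right)} = - \frac{1745 H}{1777}$
$u{\left(1167,1454 \right)} + C = \left(- \frac{1745}{1777}\right) 1454 + 45143 = - \frac{2537230}{1777} + 45143 = \frac{77681881}{1777}$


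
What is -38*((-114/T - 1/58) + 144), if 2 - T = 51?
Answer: -7900409/1421 ≈ -5559.8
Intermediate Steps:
T = -49 (T = 2 - 1*51 = 2 - 51 = -49)
-38*((-114/T - 1/58) + 144) = -38*((-114/(-49) - 1/58) + 144) = -38*((-114*(-1/49) - 1*1/58) + 144) = -38*((114/49 - 1/58) + 144) = -38*(6563/2842 + 144) = -38*415811/2842 = -7900409/1421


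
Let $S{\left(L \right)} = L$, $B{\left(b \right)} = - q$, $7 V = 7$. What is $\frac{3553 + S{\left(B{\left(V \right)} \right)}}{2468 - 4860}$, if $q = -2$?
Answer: $- \frac{3555}{2392} \approx -1.4862$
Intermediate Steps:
$V = 1$ ($V = \frac{1}{7} \cdot 7 = 1$)
$B{\left(b \right)} = 2$ ($B{\left(b \right)} = \left(-1\right) \left(-2\right) = 2$)
$\frac{3553 + S{\left(B{\left(V \right)} \right)}}{2468 - 4860} = \frac{3553 + 2}{2468 - 4860} = \frac{3555}{-2392} = 3555 \left(- \frac{1}{2392}\right) = - \frac{3555}{2392}$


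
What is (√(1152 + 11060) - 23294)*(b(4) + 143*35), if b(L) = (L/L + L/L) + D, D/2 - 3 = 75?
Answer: -120266922 + 10326*√3053 ≈ -1.1970e+8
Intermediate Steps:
D = 156 (D = 6 + 2*75 = 6 + 150 = 156)
b(L) = 158 (b(L) = (L/L + L/L) + 156 = (1 + 1) + 156 = 2 + 156 = 158)
(√(1152 + 11060) - 23294)*(b(4) + 143*35) = (√(1152 + 11060) - 23294)*(158 + 143*35) = (√12212 - 23294)*(158 + 5005) = (2*√3053 - 23294)*5163 = (-23294 + 2*√3053)*5163 = -120266922 + 10326*√3053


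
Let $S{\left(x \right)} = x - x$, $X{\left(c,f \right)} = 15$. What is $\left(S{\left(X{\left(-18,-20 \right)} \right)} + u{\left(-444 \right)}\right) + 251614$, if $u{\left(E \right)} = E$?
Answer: $251170$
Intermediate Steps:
$S{\left(x \right)} = 0$
$\left(S{\left(X{\left(-18,-20 \right)} \right)} + u{\left(-444 \right)}\right) + 251614 = \left(0 - 444\right) + 251614 = -444 + 251614 = 251170$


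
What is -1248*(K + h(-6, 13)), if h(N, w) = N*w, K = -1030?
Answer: 1382784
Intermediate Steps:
-1248*(K + h(-6, 13)) = -1248*(-1030 - 6*13) = -1248*(-1030 - 78) = -1248*(-1108) = 1382784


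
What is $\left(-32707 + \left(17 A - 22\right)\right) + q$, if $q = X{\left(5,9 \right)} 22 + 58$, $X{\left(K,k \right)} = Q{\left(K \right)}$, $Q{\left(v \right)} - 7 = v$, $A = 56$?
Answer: $-31455$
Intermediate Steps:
$Q{\left(v \right)} = 7 + v$
$X{\left(K,k \right)} = 7 + K$
$q = 322$ ($q = \left(7 + 5\right) 22 + 58 = 12 \cdot 22 + 58 = 264 + 58 = 322$)
$\left(-32707 + \left(17 A - 22\right)\right) + q = \left(-32707 + \left(17 \cdot 56 - 22\right)\right) + 322 = \left(-32707 + \left(952 - 22\right)\right) + 322 = \left(-32707 + 930\right) + 322 = -31777 + 322 = -31455$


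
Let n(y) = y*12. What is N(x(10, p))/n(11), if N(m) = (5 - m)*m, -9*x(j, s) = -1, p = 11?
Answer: 1/243 ≈ 0.0041152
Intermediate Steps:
x(j, s) = ⅑ (x(j, s) = -⅑*(-1) = ⅑)
N(m) = m*(5 - m)
n(y) = 12*y
N(x(10, p))/n(11) = ((5 - 1*⅑)/9)/((12*11)) = ((5 - ⅑)/9)/132 = ((⅑)*(44/9))*(1/132) = (44/81)*(1/132) = 1/243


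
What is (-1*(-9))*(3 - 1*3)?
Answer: 0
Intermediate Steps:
(-1*(-9))*(3 - 1*3) = 9*(3 - 3) = 9*0 = 0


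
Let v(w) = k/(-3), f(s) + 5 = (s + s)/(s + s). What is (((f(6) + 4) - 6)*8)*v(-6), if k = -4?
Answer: -64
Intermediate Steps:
f(s) = -4 (f(s) = -5 + (s + s)/(s + s) = -5 + (2*s)/((2*s)) = -5 + (2*s)*(1/(2*s)) = -5 + 1 = -4)
v(w) = 4/3 (v(w) = -4/(-3) = -4*(-⅓) = 4/3)
(((f(6) + 4) - 6)*8)*v(-6) = (((-4 + 4) - 6)*8)*(4/3) = ((0 - 6)*8)*(4/3) = -6*8*(4/3) = -48*4/3 = -64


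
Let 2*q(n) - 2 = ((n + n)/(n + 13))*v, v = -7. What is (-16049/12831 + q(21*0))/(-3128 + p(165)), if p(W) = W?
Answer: 3218/38018253 ≈ 8.4644e-5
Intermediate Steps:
q(n) = 1 - 7*n/(13 + n) (q(n) = 1 + (((n + n)/(n + 13))*(-7))/2 = 1 + (((2*n)/(13 + n))*(-7))/2 = 1 + ((2*n/(13 + n))*(-7))/2 = 1 + (-14*n/(13 + n))/2 = 1 - 7*n/(13 + n))
(-16049/12831 + q(21*0))/(-3128 + p(165)) = (-16049/12831 + (13 - 126*0)/(13 + 21*0))/(-3128 + 165) = (-16049*1/12831 + (13 - 6*0)/(13 + 0))/(-2963) = (-16049/12831 + (13 + 0)/13)*(-1/2963) = (-16049/12831 + (1/13)*13)*(-1/2963) = (-16049/12831 + 1)*(-1/2963) = -3218/12831*(-1/2963) = 3218/38018253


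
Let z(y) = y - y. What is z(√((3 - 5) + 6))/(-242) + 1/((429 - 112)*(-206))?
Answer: -1/65302 ≈ -1.5313e-5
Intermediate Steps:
z(y) = 0
z(√((3 - 5) + 6))/(-242) + 1/((429 - 112)*(-206)) = 0/(-242) + 1/((429 - 112)*(-206)) = 0*(-1/242) - 1/206/317 = 0 + (1/317)*(-1/206) = 0 - 1/65302 = -1/65302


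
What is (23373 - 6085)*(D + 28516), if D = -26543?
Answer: 34109224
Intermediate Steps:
(23373 - 6085)*(D + 28516) = (23373 - 6085)*(-26543 + 28516) = 17288*1973 = 34109224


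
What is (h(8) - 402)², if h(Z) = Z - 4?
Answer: 158404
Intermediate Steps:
h(Z) = -4 + Z
(h(8) - 402)² = ((-4 + 8) - 402)² = (4 - 402)² = (-398)² = 158404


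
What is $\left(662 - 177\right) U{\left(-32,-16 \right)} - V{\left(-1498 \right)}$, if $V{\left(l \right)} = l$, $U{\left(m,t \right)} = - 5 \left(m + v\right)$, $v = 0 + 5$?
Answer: $66973$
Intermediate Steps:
$v = 5$
$U{\left(m,t \right)} = -25 - 5 m$ ($U{\left(m,t \right)} = - 5 \left(m + 5\right) = - 5 \left(5 + m\right) = -25 - 5 m$)
$\left(662 - 177\right) U{\left(-32,-16 \right)} - V{\left(-1498 \right)} = \left(662 - 177\right) \left(-25 - -160\right) - -1498 = 485 \left(-25 + 160\right) + 1498 = 485 \cdot 135 + 1498 = 65475 + 1498 = 66973$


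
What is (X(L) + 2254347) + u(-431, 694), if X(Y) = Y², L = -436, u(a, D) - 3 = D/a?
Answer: 1053555532/431 ≈ 2.4444e+6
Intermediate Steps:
u(a, D) = 3 + D/a
(X(L) + 2254347) + u(-431, 694) = ((-436)² + 2254347) + (3 + 694/(-431)) = (190096 + 2254347) + (3 + 694*(-1/431)) = 2444443 + (3 - 694/431) = 2444443 + 599/431 = 1053555532/431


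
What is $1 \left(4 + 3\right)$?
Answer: $7$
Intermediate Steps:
$1 \left(4 + 3\right) = 1 \cdot 7 = 7$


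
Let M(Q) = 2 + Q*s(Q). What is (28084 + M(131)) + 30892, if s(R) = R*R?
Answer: 2307069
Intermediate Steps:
s(R) = R²
M(Q) = 2 + Q³ (M(Q) = 2 + Q*Q² = 2 + Q³)
(28084 + M(131)) + 30892 = (28084 + (2 + 131³)) + 30892 = (28084 + (2 + 2248091)) + 30892 = (28084 + 2248093) + 30892 = 2276177 + 30892 = 2307069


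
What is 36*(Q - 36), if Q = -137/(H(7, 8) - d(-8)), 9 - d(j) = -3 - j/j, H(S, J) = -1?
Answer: -6606/7 ≈ -943.71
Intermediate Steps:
d(j) = 13 (d(j) = 9 - (-3 - j/j) = 9 - (-3 - 1*1) = 9 - (-3 - 1) = 9 - 1*(-4) = 9 + 4 = 13)
Q = 137/14 (Q = -137/(-1 - 1*13) = -137/(-1 - 13) = -137/(-14) = -137*(-1/14) = 137/14 ≈ 9.7857)
36*(Q - 36) = 36*(137/14 - 36) = 36*(-367/14) = -6606/7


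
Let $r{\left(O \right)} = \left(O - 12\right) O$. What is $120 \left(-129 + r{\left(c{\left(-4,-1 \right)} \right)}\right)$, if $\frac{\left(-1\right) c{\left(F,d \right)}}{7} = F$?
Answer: $38280$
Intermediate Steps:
$c{\left(F,d \right)} = - 7 F$
$r{\left(O \right)} = O \left(-12 + O\right)$ ($r{\left(O \right)} = \left(-12 + O\right) O = O \left(-12 + O\right)$)
$120 \left(-129 + r{\left(c{\left(-4,-1 \right)} \right)}\right) = 120 \left(-129 + \left(-7\right) \left(-4\right) \left(-12 - -28\right)\right) = 120 \left(-129 + 28 \left(-12 + 28\right)\right) = 120 \left(-129 + 28 \cdot 16\right) = 120 \left(-129 + 448\right) = 120 \cdot 319 = 38280$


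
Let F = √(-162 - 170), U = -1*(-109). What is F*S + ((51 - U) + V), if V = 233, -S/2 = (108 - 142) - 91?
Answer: 175 + 500*I*√83 ≈ 175.0 + 4555.2*I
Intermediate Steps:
U = 109
S = 250 (S = -2*((108 - 142) - 91) = -2*(-34 - 91) = -2*(-125) = 250)
F = 2*I*√83 (F = √(-332) = 2*I*√83 ≈ 18.221*I)
F*S + ((51 - U) + V) = (2*I*√83)*250 + ((51 - 1*109) + 233) = 500*I*√83 + ((51 - 109) + 233) = 500*I*√83 + (-58 + 233) = 500*I*√83 + 175 = 175 + 500*I*√83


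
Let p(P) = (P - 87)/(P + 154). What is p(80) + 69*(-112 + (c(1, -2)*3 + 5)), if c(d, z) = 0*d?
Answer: -1727629/234 ≈ -7383.0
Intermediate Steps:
p(P) = (-87 + P)/(154 + P)
c(d, z) = 0
p(80) + 69*(-112 + (c(1, -2)*3 + 5)) = (-87 + 80)/(154 + 80) + 69*(-112 + (0*3 + 5)) = -7/234 + 69*(-112 + (0 + 5)) = (1/234)*(-7) + 69*(-112 + 5) = -7/234 + 69*(-107) = -7/234 - 7383 = -1727629/234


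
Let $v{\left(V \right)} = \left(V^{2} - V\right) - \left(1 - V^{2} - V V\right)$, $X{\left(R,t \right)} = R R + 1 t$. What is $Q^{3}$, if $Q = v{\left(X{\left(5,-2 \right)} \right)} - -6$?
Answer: $3862503009$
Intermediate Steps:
$X{\left(R,t \right)} = t + R^{2}$ ($X{\left(R,t \right)} = R^{2} + t = t + R^{2}$)
$v{\left(V \right)} = -1 - V + 3 V^{2}$ ($v{\left(V \right)} = \left(V^{2} - V\right) + \left(\left(V^{2} + V^{2}\right) - 1\right) = \left(V^{2} - V\right) + \left(2 V^{2} - 1\right) = \left(V^{2} - V\right) + \left(-1 + 2 V^{2}\right) = -1 - V + 3 V^{2}$)
$Q = 1569$ ($Q = \left(-1 - \left(-2 + 5^{2}\right) + 3 \left(-2 + 5^{2}\right)^{2}\right) - -6 = \left(-1 - \left(-2 + 25\right) + 3 \left(-2 + 25\right)^{2}\right) + 6 = \left(-1 - 23 + 3 \cdot 23^{2}\right) + 6 = \left(-1 - 23 + 3 \cdot 529\right) + 6 = \left(-1 - 23 + 1587\right) + 6 = 1563 + 6 = 1569$)
$Q^{3} = 1569^{3} = 3862503009$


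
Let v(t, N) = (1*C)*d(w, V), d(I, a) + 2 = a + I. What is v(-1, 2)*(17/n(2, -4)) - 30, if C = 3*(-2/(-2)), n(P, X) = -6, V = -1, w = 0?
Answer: -9/2 ≈ -4.5000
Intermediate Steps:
d(I, a) = -2 + I + a (d(I, a) = -2 + (a + I) = -2 + (I + a) = -2 + I + a)
C = 3 (C = 3*(-2*(-½)) = 3*1 = 3)
v(t, N) = -9 (v(t, N) = (1*3)*(-2 + 0 - 1) = 3*(-3) = -9)
v(-1, 2)*(17/n(2, -4)) - 30 = -153/(-6) - 30 = -153*(-1)/6 - 30 = -9*(-17/6) - 30 = 51/2 - 30 = -9/2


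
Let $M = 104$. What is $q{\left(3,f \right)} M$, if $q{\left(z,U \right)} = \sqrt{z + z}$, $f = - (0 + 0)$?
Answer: $104 \sqrt{6} \approx 254.75$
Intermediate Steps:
$f = 0$ ($f = \left(-1\right) 0 = 0$)
$q{\left(z,U \right)} = \sqrt{2} \sqrt{z}$ ($q{\left(z,U \right)} = \sqrt{2 z} = \sqrt{2} \sqrt{z}$)
$q{\left(3,f \right)} M = \sqrt{2} \sqrt{3} \cdot 104 = \sqrt{6} \cdot 104 = 104 \sqrt{6}$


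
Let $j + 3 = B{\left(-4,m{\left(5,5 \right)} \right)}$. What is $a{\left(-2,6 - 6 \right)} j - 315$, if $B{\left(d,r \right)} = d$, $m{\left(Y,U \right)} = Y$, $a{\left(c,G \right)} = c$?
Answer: $-301$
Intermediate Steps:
$j = -7$ ($j = -3 - 4 = -7$)
$a{\left(-2,6 - 6 \right)} j - 315 = \left(-2\right) \left(-7\right) - 315 = 14 - 315 = -301$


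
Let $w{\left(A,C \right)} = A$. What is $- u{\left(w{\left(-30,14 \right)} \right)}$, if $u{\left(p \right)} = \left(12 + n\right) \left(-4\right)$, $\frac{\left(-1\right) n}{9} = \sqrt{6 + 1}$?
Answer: $48 - 36 \sqrt{7} \approx -47.247$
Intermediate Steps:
$n = - 9 \sqrt{7}$ ($n = - 9 \sqrt{6 + 1} = - 9 \sqrt{7} \approx -23.812$)
$u{\left(p \right)} = -48 + 36 \sqrt{7}$ ($u{\left(p \right)} = \left(12 - 9 \sqrt{7}\right) \left(-4\right) = -48 + 36 \sqrt{7}$)
$- u{\left(w{\left(-30,14 \right)} \right)} = - (-48 + 36 \sqrt{7}) = 48 - 36 \sqrt{7}$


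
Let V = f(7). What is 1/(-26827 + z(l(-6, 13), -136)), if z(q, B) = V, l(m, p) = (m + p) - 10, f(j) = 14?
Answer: -1/26813 ≈ -3.7295e-5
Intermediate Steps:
l(m, p) = -10 + m + p
V = 14
z(q, B) = 14
1/(-26827 + z(l(-6, 13), -136)) = 1/(-26827 + 14) = 1/(-26813) = -1/26813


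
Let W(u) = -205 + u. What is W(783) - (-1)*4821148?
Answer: 4821726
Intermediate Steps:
W(783) - (-1)*4821148 = (-205 + 783) - (-1)*4821148 = 578 - 1*(-4821148) = 578 + 4821148 = 4821726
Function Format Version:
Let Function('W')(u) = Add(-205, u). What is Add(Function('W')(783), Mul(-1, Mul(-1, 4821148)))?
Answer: 4821726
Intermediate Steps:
Add(Function('W')(783), Mul(-1, Mul(-1, 4821148))) = Add(Add(-205, 783), Mul(-1, Mul(-1, 4821148))) = Add(578, Mul(-1, -4821148)) = Add(578, 4821148) = 4821726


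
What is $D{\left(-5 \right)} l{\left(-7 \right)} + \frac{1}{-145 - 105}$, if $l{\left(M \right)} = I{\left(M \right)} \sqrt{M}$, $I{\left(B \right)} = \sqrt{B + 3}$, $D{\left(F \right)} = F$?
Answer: $- \frac{1}{250} + 10 \sqrt{7} \approx 26.454$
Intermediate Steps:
$I{\left(B \right)} = \sqrt{3 + B}$
$l{\left(M \right)} = \sqrt{M} \sqrt{3 + M}$ ($l{\left(M \right)} = \sqrt{3 + M} \sqrt{M} = \sqrt{M} \sqrt{3 + M}$)
$D{\left(-5 \right)} l{\left(-7 \right)} + \frac{1}{-145 - 105} = - 5 \sqrt{-7} \sqrt{3 - 7} + \frac{1}{-145 - 105} = - 5 i \sqrt{7} \sqrt{-4} + \frac{1}{-145 - 105} = - 5 i \sqrt{7} \cdot 2 i + \frac{1}{-145 - 105} = - 5 \left(- 2 \sqrt{7}\right) + \frac{1}{-250} = 10 \sqrt{7} - \frac{1}{250} = - \frac{1}{250} + 10 \sqrt{7}$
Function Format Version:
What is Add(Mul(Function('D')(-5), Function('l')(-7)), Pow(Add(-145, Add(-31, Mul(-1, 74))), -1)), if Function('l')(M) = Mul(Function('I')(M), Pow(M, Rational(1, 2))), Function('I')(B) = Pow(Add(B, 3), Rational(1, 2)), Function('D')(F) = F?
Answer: Add(Rational(-1, 250), Mul(10, Pow(7, Rational(1, 2)))) ≈ 26.454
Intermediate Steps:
Function('I')(B) = Pow(Add(3, B), Rational(1, 2))
Function('l')(M) = Mul(Pow(M, Rational(1, 2)), Pow(Add(3, M), Rational(1, 2))) (Function('l')(M) = Mul(Pow(Add(3, M), Rational(1, 2)), Pow(M, Rational(1, 2))) = Mul(Pow(M, Rational(1, 2)), Pow(Add(3, M), Rational(1, 2))))
Add(Mul(Function('D')(-5), Function('l')(-7)), Pow(Add(-145, Add(-31, Mul(-1, 74))), -1)) = Add(Mul(-5, Mul(Pow(-7, Rational(1, 2)), Pow(Add(3, -7), Rational(1, 2)))), Pow(Add(-145, Add(-31, Mul(-1, 74))), -1)) = Add(Mul(-5, Mul(Mul(I, Pow(7, Rational(1, 2))), Pow(-4, Rational(1, 2)))), Pow(Add(-145, Add(-31, -74)), -1)) = Add(Mul(-5, Mul(Mul(I, Pow(7, Rational(1, 2))), Mul(2, I))), Pow(Add(-145, -105), -1)) = Add(Mul(-5, Mul(-2, Pow(7, Rational(1, 2)))), Pow(-250, -1)) = Add(Mul(10, Pow(7, Rational(1, 2))), Rational(-1, 250)) = Add(Rational(-1, 250), Mul(10, Pow(7, Rational(1, 2))))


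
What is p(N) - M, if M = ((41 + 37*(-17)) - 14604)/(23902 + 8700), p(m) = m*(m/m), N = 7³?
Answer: 5598839/16301 ≈ 343.47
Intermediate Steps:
N = 343
p(m) = m (p(m) = m*1 = m)
M = -7596/16301 (M = ((41 - 629) - 14604)/32602 = (-588 - 14604)*(1/32602) = -15192*1/32602 = -7596/16301 ≈ -0.46598)
p(N) - M = 343 - 1*(-7596/16301) = 343 + 7596/16301 = 5598839/16301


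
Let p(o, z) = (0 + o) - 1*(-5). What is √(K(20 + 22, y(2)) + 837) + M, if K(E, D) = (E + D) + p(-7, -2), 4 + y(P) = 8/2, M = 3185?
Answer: 3185 + √877 ≈ 3214.6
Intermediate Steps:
y(P) = 0 (y(P) = -4 + 8/2 = -4 + 8*(½) = -4 + 4 = 0)
p(o, z) = 5 + o (p(o, z) = o + 5 = 5 + o)
K(E, D) = -2 + D + E (K(E, D) = (E + D) + (5 - 7) = (D + E) - 2 = -2 + D + E)
√(K(20 + 22, y(2)) + 837) + M = √((-2 + 0 + (20 + 22)) + 837) + 3185 = √((-2 + 0 + 42) + 837) + 3185 = √(40 + 837) + 3185 = √877 + 3185 = 3185 + √877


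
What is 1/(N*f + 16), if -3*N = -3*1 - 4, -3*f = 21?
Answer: -3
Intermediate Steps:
f = -7 (f = -⅓*21 = -7)
N = 7/3 (N = -(-3*1 - 4)/3 = -(-3 - 4)/3 = -⅓*(-7) = 7/3 ≈ 2.3333)
1/(N*f + 16) = 1/((7/3)*(-7) + 16) = 1/(-49/3 + 16) = 1/(-⅓) = -3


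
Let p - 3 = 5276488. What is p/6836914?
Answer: 5276491/6836914 ≈ 0.77176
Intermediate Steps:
p = 5276491 (p = 3 + 5276488 = 5276491)
p/6836914 = 5276491/6836914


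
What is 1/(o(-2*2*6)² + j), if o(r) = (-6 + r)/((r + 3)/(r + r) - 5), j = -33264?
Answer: -5329/177033456 ≈ -3.0102e-5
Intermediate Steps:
o(r) = (-6 + r)/(-5 + (3 + r)/(2*r)) (o(r) = (-6 + r)/((3 + r)/((2*r)) - 5) = (-6 + r)/((3 + r)*(1/(2*r)) - 5) = (-6 + r)/((3 + r)/(2*r) - 5) = (-6 + r)/(-5 + (3 + r)/(2*r)))
1/(o(-2*2*6)² + j) = 1/((2*(-2*2*6)*(6 - (-2*2)*6)/(3*(-1 + 3*(-2*2*6))))² - 33264) = 1/((2*(-4*6)*(6 - (-4)*6)/(3*(-1 + 3*(-4*6))))² - 33264) = 1/(((⅔)*(-24)*(6 - 1*(-24))/(-1 + 3*(-24)))² - 33264) = 1/(((⅔)*(-24)*(6 + 24)/(-1 - 72))² - 33264) = 1/(((⅔)*(-24)*30/(-73))² - 33264) = 1/(((⅔)*(-24)*(-1/73)*30)² - 33264) = 1/((480/73)² - 33264) = 1/(230400/5329 - 33264) = 1/(-177033456/5329) = -5329/177033456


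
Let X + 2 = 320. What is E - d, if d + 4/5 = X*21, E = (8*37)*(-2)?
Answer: -36346/5 ≈ -7269.2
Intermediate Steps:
X = 318 (X = -2 + 320 = 318)
E = -592 (E = 296*(-2) = -592)
d = 33386/5 (d = -⅘ + 318*21 = -⅘ + 6678 = 33386/5 ≈ 6677.2)
E - d = -592 - 1*33386/5 = -592 - 33386/5 = -36346/5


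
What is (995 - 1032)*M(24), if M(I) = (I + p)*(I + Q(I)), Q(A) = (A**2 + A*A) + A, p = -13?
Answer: -488400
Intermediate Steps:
Q(A) = A + 2*A**2 (Q(A) = (A**2 + A**2) + A = 2*A**2 + A = A + 2*A**2)
M(I) = (-13 + I)*(I + I*(1 + 2*I)) (M(I) = (I - 13)*(I + I*(1 + 2*I)) = (-13 + I)*(I + I*(1 + 2*I)))
(995 - 1032)*M(24) = (995 - 1032)*(2*24*(-13 + 24**2 - 12*24)) = -74*24*(-13 + 576 - 288) = -74*24*275 = -37*13200 = -488400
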